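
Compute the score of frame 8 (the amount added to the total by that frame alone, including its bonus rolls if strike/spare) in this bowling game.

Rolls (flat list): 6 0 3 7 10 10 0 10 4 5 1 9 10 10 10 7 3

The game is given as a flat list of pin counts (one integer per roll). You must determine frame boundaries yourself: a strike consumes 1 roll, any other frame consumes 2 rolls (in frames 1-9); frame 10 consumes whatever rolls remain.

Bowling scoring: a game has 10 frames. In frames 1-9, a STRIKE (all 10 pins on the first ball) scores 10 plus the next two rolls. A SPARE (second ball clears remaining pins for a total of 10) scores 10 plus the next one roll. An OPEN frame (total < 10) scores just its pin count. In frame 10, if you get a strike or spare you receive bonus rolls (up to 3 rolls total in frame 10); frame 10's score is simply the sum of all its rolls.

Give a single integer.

Frame 1: OPEN (6+0=6). Cumulative: 6
Frame 2: SPARE (3+7=10). 10 + next roll (10) = 20. Cumulative: 26
Frame 3: STRIKE. 10 + next two rolls (10+0) = 20. Cumulative: 46
Frame 4: STRIKE. 10 + next two rolls (0+10) = 20. Cumulative: 66
Frame 5: SPARE (0+10=10). 10 + next roll (4) = 14. Cumulative: 80
Frame 6: OPEN (4+5=9). Cumulative: 89
Frame 7: SPARE (1+9=10). 10 + next roll (10) = 20. Cumulative: 109
Frame 8: STRIKE. 10 + next two rolls (10+10) = 30. Cumulative: 139
Frame 9: STRIKE. 10 + next two rolls (10+7) = 27. Cumulative: 166
Frame 10: STRIKE. Sum of all frame-10 rolls (10+7+3) = 20. Cumulative: 186

Answer: 30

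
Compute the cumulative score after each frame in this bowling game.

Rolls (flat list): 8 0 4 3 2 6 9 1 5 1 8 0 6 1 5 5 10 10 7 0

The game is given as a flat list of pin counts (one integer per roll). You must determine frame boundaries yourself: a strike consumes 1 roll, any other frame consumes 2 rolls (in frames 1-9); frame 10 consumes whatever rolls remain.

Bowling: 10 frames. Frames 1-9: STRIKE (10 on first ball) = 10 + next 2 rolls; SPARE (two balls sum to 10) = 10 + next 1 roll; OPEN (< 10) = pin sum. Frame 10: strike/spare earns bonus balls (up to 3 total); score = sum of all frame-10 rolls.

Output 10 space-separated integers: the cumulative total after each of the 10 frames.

Frame 1: OPEN (8+0=8). Cumulative: 8
Frame 2: OPEN (4+3=7). Cumulative: 15
Frame 3: OPEN (2+6=8). Cumulative: 23
Frame 4: SPARE (9+1=10). 10 + next roll (5) = 15. Cumulative: 38
Frame 5: OPEN (5+1=6). Cumulative: 44
Frame 6: OPEN (8+0=8). Cumulative: 52
Frame 7: OPEN (6+1=7). Cumulative: 59
Frame 8: SPARE (5+5=10). 10 + next roll (10) = 20. Cumulative: 79
Frame 9: STRIKE. 10 + next two rolls (10+7) = 27. Cumulative: 106
Frame 10: STRIKE. Sum of all frame-10 rolls (10+7+0) = 17. Cumulative: 123

Answer: 8 15 23 38 44 52 59 79 106 123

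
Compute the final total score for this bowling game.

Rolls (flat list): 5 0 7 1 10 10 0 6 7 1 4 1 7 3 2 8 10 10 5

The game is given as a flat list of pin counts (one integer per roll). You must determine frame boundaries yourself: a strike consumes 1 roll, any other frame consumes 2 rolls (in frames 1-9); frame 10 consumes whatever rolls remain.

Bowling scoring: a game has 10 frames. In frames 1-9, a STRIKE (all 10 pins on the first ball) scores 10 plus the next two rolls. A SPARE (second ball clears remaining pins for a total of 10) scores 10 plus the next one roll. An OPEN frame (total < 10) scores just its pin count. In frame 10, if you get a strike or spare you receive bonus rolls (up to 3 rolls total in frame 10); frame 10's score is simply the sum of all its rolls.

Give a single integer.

Answer: 125

Derivation:
Frame 1: OPEN (5+0=5). Cumulative: 5
Frame 2: OPEN (7+1=8). Cumulative: 13
Frame 3: STRIKE. 10 + next two rolls (10+0) = 20. Cumulative: 33
Frame 4: STRIKE. 10 + next two rolls (0+6) = 16. Cumulative: 49
Frame 5: OPEN (0+6=6). Cumulative: 55
Frame 6: OPEN (7+1=8). Cumulative: 63
Frame 7: OPEN (4+1=5). Cumulative: 68
Frame 8: SPARE (7+3=10). 10 + next roll (2) = 12. Cumulative: 80
Frame 9: SPARE (2+8=10). 10 + next roll (10) = 20. Cumulative: 100
Frame 10: STRIKE. Sum of all frame-10 rolls (10+10+5) = 25. Cumulative: 125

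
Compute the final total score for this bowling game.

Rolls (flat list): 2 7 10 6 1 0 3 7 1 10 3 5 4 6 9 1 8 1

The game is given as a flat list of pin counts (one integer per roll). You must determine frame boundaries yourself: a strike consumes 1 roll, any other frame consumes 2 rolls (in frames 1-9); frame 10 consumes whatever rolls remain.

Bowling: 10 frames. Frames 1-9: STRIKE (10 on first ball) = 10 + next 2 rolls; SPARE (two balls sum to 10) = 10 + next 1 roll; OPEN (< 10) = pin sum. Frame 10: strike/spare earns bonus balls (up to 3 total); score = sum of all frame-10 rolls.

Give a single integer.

Answer: 116

Derivation:
Frame 1: OPEN (2+7=9). Cumulative: 9
Frame 2: STRIKE. 10 + next two rolls (6+1) = 17. Cumulative: 26
Frame 3: OPEN (6+1=7). Cumulative: 33
Frame 4: OPEN (0+3=3). Cumulative: 36
Frame 5: OPEN (7+1=8). Cumulative: 44
Frame 6: STRIKE. 10 + next two rolls (3+5) = 18. Cumulative: 62
Frame 7: OPEN (3+5=8). Cumulative: 70
Frame 8: SPARE (4+6=10). 10 + next roll (9) = 19. Cumulative: 89
Frame 9: SPARE (9+1=10). 10 + next roll (8) = 18. Cumulative: 107
Frame 10: OPEN. Sum of all frame-10 rolls (8+1) = 9. Cumulative: 116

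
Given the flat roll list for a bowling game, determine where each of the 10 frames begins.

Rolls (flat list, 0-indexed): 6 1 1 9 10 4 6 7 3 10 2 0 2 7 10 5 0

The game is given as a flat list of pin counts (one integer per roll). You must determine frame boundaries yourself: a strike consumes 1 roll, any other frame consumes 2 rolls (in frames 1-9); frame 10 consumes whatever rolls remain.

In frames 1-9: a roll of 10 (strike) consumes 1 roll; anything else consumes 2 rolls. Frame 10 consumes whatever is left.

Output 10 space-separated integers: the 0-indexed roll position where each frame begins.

Answer: 0 2 4 5 7 9 10 12 14 15

Derivation:
Frame 1 starts at roll index 0: rolls=6,1 (sum=7), consumes 2 rolls
Frame 2 starts at roll index 2: rolls=1,9 (sum=10), consumes 2 rolls
Frame 3 starts at roll index 4: roll=10 (strike), consumes 1 roll
Frame 4 starts at roll index 5: rolls=4,6 (sum=10), consumes 2 rolls
Frame 5 starts at roll index 7: rolls=7,3 (sum=10), consumes 2 rolls
Frame 6 starts at roll index 9: roll=10 (strike), consumes 1 roll
Frame 7 starts at roll index 10: rolls=2,0 (sum=2), consumes 2 rolls
Frame 8 starts at roll index 12: rolls=2,7 (sum=9), consumes 2 rolls
Frame 9 starts at roll index 14: roll=10 (strike), consumes 1 roll
Frame 10 starts at roll index 15: 2 remaining rolls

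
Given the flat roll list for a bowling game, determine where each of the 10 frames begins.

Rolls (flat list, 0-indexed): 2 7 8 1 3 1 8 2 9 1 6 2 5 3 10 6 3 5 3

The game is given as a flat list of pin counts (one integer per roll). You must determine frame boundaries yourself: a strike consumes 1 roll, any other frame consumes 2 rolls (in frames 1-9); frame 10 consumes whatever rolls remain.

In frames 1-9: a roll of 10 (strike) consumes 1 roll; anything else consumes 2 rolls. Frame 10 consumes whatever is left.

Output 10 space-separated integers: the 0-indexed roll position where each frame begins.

Answer: 0 2 4 6 8 10 12 14 15 17

Derivation:
Frame 1 starts at roll index 0: rolls=2,7 (sum=9), consumes 2 rolls
Frame 2 starts at roll index 2: rolls=8,1 (sum=9), consumes 2 rolls
Frame 3 starts at roll index 4: rolls=3,1 (sum=4), consumes 2 rolls
Frame 4 starts at roll index 6: rolls=8,2 (sum=10), consumes 2 rolls
Frame 5 starts at roll index 8: rolls=9,1 (sum=10), consumes 2 rolls
Frame 6 starts at roll index 10: rolls=6,2 (sum=8), consumes 2 rolls
Frame 7 starts at roll index 12: rolls=5,3 (sum=8), consumes 2 rolls
Frame 8 starts at roll index 14: roll=10 (strike), consumes 1 roll
Frame 9 starts at roll index 15: rolls=6,3 (sum=9), consumes 2 rolls
Frame 10 starts at roll index 17: 2 remaining rolls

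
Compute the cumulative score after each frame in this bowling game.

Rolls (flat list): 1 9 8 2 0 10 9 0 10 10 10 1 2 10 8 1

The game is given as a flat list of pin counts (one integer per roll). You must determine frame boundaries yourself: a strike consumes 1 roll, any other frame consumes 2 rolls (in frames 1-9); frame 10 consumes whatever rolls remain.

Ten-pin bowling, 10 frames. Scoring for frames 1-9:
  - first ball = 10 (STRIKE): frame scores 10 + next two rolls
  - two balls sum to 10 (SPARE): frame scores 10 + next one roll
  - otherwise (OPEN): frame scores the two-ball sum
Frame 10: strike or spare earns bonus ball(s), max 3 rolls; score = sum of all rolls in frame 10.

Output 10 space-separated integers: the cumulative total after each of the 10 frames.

Answer: 18 28 47 56 86 107 120 123 142 151

Derivation:
Frame 1: SPARE (1+9=10). 10 + next roll (8) = 18. Cumulative: 18
Frame 2: SPARE (8+2=10). 10 + next roll (0) = 10. Cumulative: 28
Frame 3: SPARE (0+10=10). 10 + next roll (9) = 19. Cumulative: 47
Frame 4: OPEN (9+0=9). Cumulative: 56
Frame 5: STRIKE. 10 + next two rolls (10+10) = 30. Cumulative: 86
Frame 6: STRIKE. 10 + next two rolls (10+1) = 21. Cumulative: 107
Frame 7: STRIKE. 10 + next two rolls (1+2) = 13. Cumulative: 120
Frame 8: OPEN (1+2=3). Cumulative: 123
Frame 9: STRIKE. 10 + next two rolls (8+1) = 19. Cumulative: 142
Frame 10: OPEN. Sum of all frame-10 rolls (8+1) = 9. Cumulative: 151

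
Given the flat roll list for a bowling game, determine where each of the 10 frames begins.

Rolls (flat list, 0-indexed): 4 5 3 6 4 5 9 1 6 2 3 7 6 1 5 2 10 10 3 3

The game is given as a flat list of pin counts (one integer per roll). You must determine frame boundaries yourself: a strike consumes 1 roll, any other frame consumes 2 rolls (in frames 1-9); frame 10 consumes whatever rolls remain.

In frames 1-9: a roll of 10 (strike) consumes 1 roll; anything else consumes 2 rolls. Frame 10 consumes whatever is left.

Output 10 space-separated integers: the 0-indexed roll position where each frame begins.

Frame 1 starts at roll index 0: rolls=4,5 (sum=9), consumes 2 rolls
Frame 2 starts at roll index 2: rolls=3,6 (sum=9), consumes 2 rolls
Frame 3 starts at roll index 4: rolls=4,5 (sum=9), consumes 2 rolls
Frame 4 starts at roll index 6: rolls=9,1 (sum=10), consumes 2 rolls
Frame 5 starts at roll index 8: rolls=6,2 (sum=8), consumes 2 rolls
Frame 6 starts at roll index 10: rolls=3,7 (sum=10), consumes 2 rolls
Frame 7 starts at roll index 12: rolls=6,1 (sum=7), consumes 2 rolls
Frame 8 starts at roll index 14: rolls=5,2 (sum=7), consumes 2 rolls
Frame 9 starts at roll index 16: roll=10 (strike), consumes 1 roll
Frame 10 starts at roll index 17: 3 remaining rolls

Answer: 0 2 4 6 8 10 12 14 16 17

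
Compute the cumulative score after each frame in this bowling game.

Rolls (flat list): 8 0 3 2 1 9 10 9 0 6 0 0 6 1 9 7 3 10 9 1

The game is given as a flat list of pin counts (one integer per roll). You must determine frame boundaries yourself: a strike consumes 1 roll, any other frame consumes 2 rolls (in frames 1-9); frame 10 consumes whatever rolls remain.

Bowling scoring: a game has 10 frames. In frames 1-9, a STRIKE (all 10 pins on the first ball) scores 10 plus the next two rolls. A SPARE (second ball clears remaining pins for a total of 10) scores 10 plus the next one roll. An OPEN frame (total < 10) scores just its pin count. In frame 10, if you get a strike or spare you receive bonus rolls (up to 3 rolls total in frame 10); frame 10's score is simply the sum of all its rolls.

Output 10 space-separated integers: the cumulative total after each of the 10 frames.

Answer: 8 13 33 52 61 67 73 90 110 130

Derivation:
Frame 1: OPEN (8+0=8). Cumulative: 8
Frame 2: OPEN (3+2=5). Cumulative: 13
Frame 3: SPARE (1+9=10). 10 + next roll (10) = 20. Cumulative: 33
Frame 4: STRIKE. 10 + next two rolls (9+0) = 19. Cumulative: 52
Frame 5: OPEN (9+0=9). Cumulative: 61
Frame 6: OPEN (6+0=6). Cumulative: 67
Frame 7: OPEN (0+6=6). Cumulative: 73
Frame 8: SPARE (1+9=10). 10 + next roll (7) = 17. Cumulative: 90
Frame 9: SPARE (7+3=10). 10 + next roll (10) = 20. Cumulative: 110
Frame 10: STRIKE. Sum of all frame-10 rolls (10+9+1) = 20. Cumulative: 130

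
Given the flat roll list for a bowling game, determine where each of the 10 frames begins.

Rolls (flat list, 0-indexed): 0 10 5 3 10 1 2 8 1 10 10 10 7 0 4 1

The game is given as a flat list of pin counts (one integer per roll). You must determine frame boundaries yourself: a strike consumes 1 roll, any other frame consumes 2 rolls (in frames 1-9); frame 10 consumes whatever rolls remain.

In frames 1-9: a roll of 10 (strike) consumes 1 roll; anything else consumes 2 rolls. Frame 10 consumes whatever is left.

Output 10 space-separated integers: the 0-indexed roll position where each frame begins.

Answer: 0 2 4 5 7 9 10 11 12 14

Derivation:
Frame 1 starts at roll index 0: rolls=0,10 (sum=10), consumes 2 rolls
Frame 2 starts at roll index 2: rolls=5,3 (sum=8), consumes 2 rolls
Frame 3 starts at roll index 4: roll=10 (strike), consumes 1 roll
Frame 4 starts at roll index 5: rolls=1,2 (sum=3), consumes 2 rolls
Frame 5 starts at roll index 7: rolls=8,1 (sum=9), consumes 2 rolls
Frame 6 starts at roll index 9: roll=10 (strike), consumes 1 roll
Frame 7 starts at roll index 10: roll=10 (strike), consumes 1 roll
Frame 8 starts at roll index 11: roll=10 (strike), consumes 1 roll
Frame 9 starts at roll index 12: rolls=7,0 (sum=7), consumes 2 rolls
Frame 10 starts at roll index 14: 2 remaining rolls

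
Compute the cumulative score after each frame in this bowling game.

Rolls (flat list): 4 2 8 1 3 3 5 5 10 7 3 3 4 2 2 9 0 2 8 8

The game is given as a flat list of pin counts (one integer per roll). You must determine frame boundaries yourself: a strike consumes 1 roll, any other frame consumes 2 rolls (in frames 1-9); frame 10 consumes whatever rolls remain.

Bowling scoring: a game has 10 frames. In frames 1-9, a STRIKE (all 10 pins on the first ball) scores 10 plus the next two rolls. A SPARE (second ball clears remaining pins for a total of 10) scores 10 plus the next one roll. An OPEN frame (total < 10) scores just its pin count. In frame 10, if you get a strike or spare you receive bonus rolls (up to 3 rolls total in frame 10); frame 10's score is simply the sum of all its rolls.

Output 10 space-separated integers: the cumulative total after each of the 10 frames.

Frame 1: OPEN (4+2=6). Cumulative: 6
Frame 2: OPEN (8+1=9). Cumulative: 15
Frame 3: OPEN (3+3=6). Cumulative: 21
Frame 4: SPARE (5+5=10). 10 + next roll (10) = 20. Cumulative: 41
Frame 5: STRIKE. 10 + next two rolls (7+3) = 20. Cumulative: 61
Frame 6: SPARE (7+3=10). 10 + next roll (3) = 13. Cumulative: 74
Frame 7: OPEN (3+4=7). Cumulative: 81
Frame 8: OPEN (2+2=4). Cumulative: 85
Frame 9: OPEN (9+0=9). Cumulative: 94
Frame 10: SPARE. Sum of all frame-10 rolls (2+8+8) = 18. Cumulative: 112

Answer: 6 15 21 41 61 74 81 85 94 112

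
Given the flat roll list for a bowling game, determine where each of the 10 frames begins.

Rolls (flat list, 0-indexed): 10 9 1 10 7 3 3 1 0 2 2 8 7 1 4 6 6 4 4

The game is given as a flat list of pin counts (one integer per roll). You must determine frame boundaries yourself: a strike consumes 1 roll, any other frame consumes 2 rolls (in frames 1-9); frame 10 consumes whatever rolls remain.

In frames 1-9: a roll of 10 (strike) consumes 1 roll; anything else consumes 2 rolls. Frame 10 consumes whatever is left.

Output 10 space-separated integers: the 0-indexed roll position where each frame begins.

Frame 1 starts at roll index 0: roll=10 (strike), consumes 1 roll
Frame 2 starts at roll index 1: rolls=9,1 (sum=10), consumes 2 rolls
Frame 3 starts at roll index 3: roll=10 (strike), consumes 1 roll
Frame 4 starts at roll index 4: rolls=7,3 (sum=10), consumes 2 rolls
Frame 5 starts at roll index 6: rolls=3,1 (sum=4), consumes 2 rolls
Frame 6 starts at roll index 8: rolls=0,2 (sum=2), consumes 2 rolls
Frame 7 starts at roll index 10: rolls=2,8 (sum=10), consumes 2 rolls
Frame 8 starts at roll index 12: rolls=7,1 (sum=8), consumes 2 rolls
Frame 9 starts at roll index 14: rolls=4,6 (sum=10), consumes 2 rolls
Frame 10 starts at roll index 16: 3 remaining rolls

Answer: 0 1 3 4 6 8 10 12 14 16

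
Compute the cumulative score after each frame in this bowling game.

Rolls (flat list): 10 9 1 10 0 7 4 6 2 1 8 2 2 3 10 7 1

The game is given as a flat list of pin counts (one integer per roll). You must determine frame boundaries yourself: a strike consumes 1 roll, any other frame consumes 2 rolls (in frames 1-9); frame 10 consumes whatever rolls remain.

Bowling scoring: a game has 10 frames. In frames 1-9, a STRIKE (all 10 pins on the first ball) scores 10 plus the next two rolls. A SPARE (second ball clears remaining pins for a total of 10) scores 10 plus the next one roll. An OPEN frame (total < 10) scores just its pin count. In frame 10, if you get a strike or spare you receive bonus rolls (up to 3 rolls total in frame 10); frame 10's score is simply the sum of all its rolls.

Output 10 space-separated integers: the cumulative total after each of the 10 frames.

Answer: 20 40 57 64 76 79 91 96 114 122

Derivation:
Frame 1: STRIKE. 10 + next two rolls (9+1) = 20. Cumulative: 20
Frame 2: SPARE (9+1=10). 10 + next roll (10) = 20. Cumulative: 40
Frame 3: STRIKE. 10 + next two rolls (0+7) = 17. Cumulative: 57
Frame 4: OPEN (0+7=7). Cumulative: 64
Frame 5: SPARE (4+6=10). 10 + next roll (2) = 12. Cumulative: 76
Frame 6: OPEN (2+1=3). Cumulative: 79
Frame 7: SPARE (8+2=10). 10 + next roll (2) = 12. Cumulative: 91
Frame 8: OPEN (2+3=5). Cumulative: 96
Frame 9: STRIKE. 10 + next two rolls (7+1) = 18. Cumulative: 114
Frame 10: OPEN. Sum of all frame-10 rolls (7+1) = 8. Cumulative: 122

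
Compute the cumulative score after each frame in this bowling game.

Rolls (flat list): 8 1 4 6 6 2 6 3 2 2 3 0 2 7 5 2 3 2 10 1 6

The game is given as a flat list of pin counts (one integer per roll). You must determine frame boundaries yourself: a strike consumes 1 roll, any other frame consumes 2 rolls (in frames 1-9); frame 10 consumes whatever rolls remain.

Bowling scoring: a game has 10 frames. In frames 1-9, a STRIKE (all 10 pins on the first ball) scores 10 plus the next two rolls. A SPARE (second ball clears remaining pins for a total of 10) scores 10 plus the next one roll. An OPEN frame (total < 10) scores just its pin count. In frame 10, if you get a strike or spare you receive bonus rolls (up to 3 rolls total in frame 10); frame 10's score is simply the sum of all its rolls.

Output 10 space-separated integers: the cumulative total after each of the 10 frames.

Frame 1: OPEN (8+1=9). Cumulative: 9
Frame 2: SPARE (4+6=10). 10 + next roll (6) = 16. Cumulative: 25
Frame 3: OPEN (6+2=8). Cumulative: 33
Frame 4: OPEN (6+3=9). Cumulative: 42
Frame 5: OPEN (2+2=4). Cumulative: 46
Frame 6: OPEN (3+0=3). Cumulative: 49
Frame 7: OPEN (2+7=9). Cumulative: 58
Frame 8: OPEN (5+2=7). Cumulative: 65
Frame 9: OPEN (3+2=5). Cumulative: 70
Frame 10: STRIKE. Sum of all frame-10 rolls (10+1+6) = 17. Cumulative: 87

Answer: 9 25 33 42 46 49 58 65 70 87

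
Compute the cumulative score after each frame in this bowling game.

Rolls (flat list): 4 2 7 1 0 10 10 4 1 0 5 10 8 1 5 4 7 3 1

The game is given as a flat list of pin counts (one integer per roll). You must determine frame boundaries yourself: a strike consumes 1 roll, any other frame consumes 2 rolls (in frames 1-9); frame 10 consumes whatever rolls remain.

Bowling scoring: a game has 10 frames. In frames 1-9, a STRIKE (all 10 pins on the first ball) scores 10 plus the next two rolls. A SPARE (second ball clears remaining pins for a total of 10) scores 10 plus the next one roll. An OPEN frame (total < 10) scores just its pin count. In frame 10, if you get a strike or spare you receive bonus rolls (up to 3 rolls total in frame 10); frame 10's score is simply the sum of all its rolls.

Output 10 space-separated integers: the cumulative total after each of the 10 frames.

Answer: 6 14 34 49 54 59 78 87 96 107

Derivation:
Frame 1: OPEN (4+2=6). Cumulative: 6
Frame 2: OPEN (7+1=8). Cumulative: 14
Frame 3: SPARE (0+10=10). 10 + next roll (10) = 20. Cumulative: 34
Frame 4: STRIKE. 10 + next two rolls (4+1) = 15. Cumulative: 49
Frame 5: OPEN (4+1=5). Cumulative: 54
Frame 6: OPEN (0+5=5). Cumulative: 59
Frame 7: STRIKE. 10 + next two rolls (8+1) = 19. Cumulative: 78
Frame 8: OPEN (8+1=9). Cumulative: 87
Frame 9: OPEN (5+4=9). Cumulative: 96
Frame 10: SPARE. Sum of all frame-10 rolls (7+3+1) = 11. Cumulative: 107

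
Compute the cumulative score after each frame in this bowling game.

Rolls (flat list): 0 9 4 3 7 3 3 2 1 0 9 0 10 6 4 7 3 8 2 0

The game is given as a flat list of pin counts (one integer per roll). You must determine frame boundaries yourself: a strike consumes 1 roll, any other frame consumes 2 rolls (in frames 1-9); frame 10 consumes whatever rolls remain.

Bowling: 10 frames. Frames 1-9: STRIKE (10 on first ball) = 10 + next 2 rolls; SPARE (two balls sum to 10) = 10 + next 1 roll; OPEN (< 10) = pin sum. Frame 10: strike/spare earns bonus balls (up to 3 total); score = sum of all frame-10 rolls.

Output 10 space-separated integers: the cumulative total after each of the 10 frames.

Frame 1: OPEN (0+9=9). Cumulative: 9
Frame 2: OPEN (4+3=7). Cumulative: 16
Frame 3: SPARE (7+3=10). 10 + next roll (3) = 13. Cumulative: 29
Frame 4: OPEN (3+2=5). Cumulative: 34
Frame 5: OPEN (1+0=1). Cumulative: 35
Frame 6: OPEN (9+0=9). Cumulative: 44
Frame 7: STRIKE. 10 + next two rolls (6+4) = 20. Cumulative: 64
Frame 8: SPARE (6+4=10). 10 + next roll (7) = 17. Cumulative: 81
Frame 9: SPARE (7+3=10). 10 + next roll (8) = 18. Cumulative: 99
Frame 10: SPARE. Sum of all frame-10 rolls (8+2+0) = 10. Cumulative: 109

Answer: 9 16 29 34 35 44 64 81 99 109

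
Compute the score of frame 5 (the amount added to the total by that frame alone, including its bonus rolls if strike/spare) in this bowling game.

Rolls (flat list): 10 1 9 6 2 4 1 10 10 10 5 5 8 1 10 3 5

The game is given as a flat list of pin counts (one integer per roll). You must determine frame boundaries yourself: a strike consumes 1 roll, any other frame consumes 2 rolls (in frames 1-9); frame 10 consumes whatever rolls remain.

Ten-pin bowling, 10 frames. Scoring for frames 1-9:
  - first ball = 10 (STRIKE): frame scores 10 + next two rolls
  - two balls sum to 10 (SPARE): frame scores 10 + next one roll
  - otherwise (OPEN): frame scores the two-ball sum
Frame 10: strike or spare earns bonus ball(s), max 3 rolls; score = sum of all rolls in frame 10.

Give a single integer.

Answer: 30

Derivation:
Frame 1: STRIKE. 10 + next two rolls (1+9) = 20. Cumulative: 20
Frame 2: SPARE (1+9=10). 10 + next roll (6) = 16. Cumulative: 36
Frame 3: OPEN (6+2=8). Cumulative: 44
Frame 4: OPEN (4+1=5). Cumulative: 49
Frame 5: STRIKE. 10 + next two rolls (10+10) = 30. Cumulative: 79
Frame 6: STRIKE. 10 + next two rolls (10+5) = 25. Cumulative: 104
Frame 7: STRIKE. 10 + next two rolls (5+5) = 20. Cumulative: 124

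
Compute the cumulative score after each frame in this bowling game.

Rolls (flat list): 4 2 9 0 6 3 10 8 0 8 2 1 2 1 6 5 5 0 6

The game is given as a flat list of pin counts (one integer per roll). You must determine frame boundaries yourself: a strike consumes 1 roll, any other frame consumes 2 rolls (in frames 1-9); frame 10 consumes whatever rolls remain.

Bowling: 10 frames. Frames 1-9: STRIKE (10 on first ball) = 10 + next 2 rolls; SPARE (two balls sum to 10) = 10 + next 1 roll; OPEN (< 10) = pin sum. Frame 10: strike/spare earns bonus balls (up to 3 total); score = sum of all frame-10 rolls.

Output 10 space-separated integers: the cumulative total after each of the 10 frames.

Answer: 6 15 24 42 50 61 64 71 81 87

Derivation:
Frame 1: OPEN (4+2=6). Cumulative: 6
Frame 2: OPEN (9+0=9). Cumulative: 15
Frame 3: OPEN (6+3=9). Cumulative: 24
Frame 4: STRIKE. 10 + next two rolls (8+0) = 18. Cumulative: 42
Frame 5: OPEN (8+0=8). Cumulative: 50
Frame 6: SPARE (8+2=10). 10 + next roll (1) = 11. Cumulative: 61
Frame 7: OPEN (1+2=3). Cumulative: 64
Frame 8: OPEN (1+6=7). Cumulative: 71
Frame 9: SPARE (5+5=10). 10 + next roll (0) = 10. Cumulative: 81
Frame 10: OPEN. Sum of all frame-10 rolls (0+6) = 6. Cumulative: 87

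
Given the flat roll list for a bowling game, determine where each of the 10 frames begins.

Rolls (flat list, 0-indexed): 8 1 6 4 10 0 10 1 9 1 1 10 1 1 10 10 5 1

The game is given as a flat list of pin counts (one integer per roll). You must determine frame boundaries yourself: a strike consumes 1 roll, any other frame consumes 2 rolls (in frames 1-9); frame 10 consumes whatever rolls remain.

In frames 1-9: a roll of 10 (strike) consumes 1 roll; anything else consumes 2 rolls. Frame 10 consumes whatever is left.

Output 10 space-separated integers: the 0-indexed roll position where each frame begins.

Frame 1 starts at roll index 0: rolls=8,1 (sum=9), consumes 2 rolls
Frame 2 starts at roll index 2: rolls=6,4 (sum=10), consumes 2 rolls
Frame 3 starts at roll index 4: roll=10 (strike), consumes 1 roll
Frame 4 starts at roll index 5: rolls=0,10 (sum=10), consumes 2 rolls
Frame 5 starts at roll index 7: rolls=1,9 (sum=10), consumes 2 rolls
Frame 6 starts at roll index 9: rolls=1,1 (sum=2), consumes 2 rolls
Frame 7 starts at roll index 11: roll=10 (strike), consumes 1 roll
Frame 8 starts at roll index 12: rolls=1,1 (sum=2), consumes 2 rolls
Frame 9 starts at roll index 14: roll=10 (strike), consumes 1 roll
Frame 10 starts at roll index 15: 3 remaining rolls

Answer: 0 2 4 5 7 9 11 12 14 15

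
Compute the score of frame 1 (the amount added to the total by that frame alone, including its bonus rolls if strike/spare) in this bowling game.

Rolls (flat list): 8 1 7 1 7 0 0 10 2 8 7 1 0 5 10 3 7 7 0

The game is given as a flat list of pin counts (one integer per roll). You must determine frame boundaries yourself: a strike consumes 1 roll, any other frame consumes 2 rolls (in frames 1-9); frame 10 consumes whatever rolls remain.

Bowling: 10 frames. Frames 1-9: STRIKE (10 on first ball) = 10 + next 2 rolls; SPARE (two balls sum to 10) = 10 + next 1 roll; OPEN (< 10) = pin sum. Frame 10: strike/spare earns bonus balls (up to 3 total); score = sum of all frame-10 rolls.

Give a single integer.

Frame 1: OPEN (8+1=9). Cumulative: 9
Frame 2: OPEN (7+1=8). Cumulative: 17
Frame 3: OPEN (7+0=7). Cumulative: 24

Answer: 9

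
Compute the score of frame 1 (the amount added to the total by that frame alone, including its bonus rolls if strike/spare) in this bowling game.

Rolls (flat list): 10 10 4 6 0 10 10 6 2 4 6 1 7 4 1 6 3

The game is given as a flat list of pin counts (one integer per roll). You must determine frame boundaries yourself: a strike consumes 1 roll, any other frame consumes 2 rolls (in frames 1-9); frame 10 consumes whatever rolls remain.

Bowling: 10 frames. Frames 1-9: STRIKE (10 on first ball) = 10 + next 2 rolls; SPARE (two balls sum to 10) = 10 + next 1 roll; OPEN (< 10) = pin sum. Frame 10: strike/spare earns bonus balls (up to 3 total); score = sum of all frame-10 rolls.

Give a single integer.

Frame 1: STRIKE. 10 + next two rolls (10+4) = 24. Cumulative: 24
Frame 2: STRIKE. 10 + next two rolls (4+6) = 20. Cumulative: 44
Frame 3: SPARE (4+6=10). 10 + next roll (0) = 10. Cumulative: 54

Answer: 24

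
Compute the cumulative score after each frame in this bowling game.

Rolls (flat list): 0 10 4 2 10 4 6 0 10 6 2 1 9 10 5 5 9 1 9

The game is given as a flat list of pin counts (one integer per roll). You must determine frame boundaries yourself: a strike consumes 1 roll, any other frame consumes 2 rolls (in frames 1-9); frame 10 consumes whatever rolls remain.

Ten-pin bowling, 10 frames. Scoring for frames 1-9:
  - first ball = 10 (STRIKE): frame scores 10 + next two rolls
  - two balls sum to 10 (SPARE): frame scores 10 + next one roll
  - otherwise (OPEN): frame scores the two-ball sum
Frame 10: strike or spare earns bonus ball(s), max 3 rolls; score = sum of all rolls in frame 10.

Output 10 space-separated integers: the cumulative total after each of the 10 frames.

Frame 1: SPARE (0+10=10). 10 + next roll (4) = 14. Cumulative: 14
Frame 2: OPEN (4+2=6). Cumulative: 20
Frame 3: STRIKE. 10 + next two rolls (4+6) = 20. Cumulative: 40
Frame 4: SPARE (4+6=10). 10 + next roll (0) = 10. Cumulative: 50
Frame 5: SPARE (0+10=10). 10 + next roll (6) = 16. Cumulative: 66
Frame 6: OPEN (6+2=8). Cumulative: 74
Frame 7: SPARE (1+9=10). 10 + next roll (10) = 20. Cumulative: 94
Frame 8: STRIKE. 10 + next two rolls (5+5) = 20. Cumulative: 114
Frame 9: SPARE (5+5=10). 10 + next roll (9) = 19. Cumulative: 133
Frame 10: SPARE. Sum of all frame-10 rolls (9+1+9) = 19. Cumulative: 152

Answer: 14 20 40 50 66 74 94 114 133 152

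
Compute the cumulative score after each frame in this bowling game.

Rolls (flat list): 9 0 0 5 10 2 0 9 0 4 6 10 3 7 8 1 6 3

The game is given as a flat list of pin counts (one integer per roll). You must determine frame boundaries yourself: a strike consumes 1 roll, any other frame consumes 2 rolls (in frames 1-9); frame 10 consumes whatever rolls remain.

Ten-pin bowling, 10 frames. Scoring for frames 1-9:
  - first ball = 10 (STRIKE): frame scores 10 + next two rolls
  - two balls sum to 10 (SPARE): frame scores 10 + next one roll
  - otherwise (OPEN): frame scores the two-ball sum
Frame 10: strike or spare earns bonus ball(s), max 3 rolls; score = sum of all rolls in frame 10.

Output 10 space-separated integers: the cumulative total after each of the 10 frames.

Frame 1: OPEN (9+0=9). Cumulative: 9
Frame 2: OPEN (0+5=5). Cumulative: 14
Frame 3: STRIKE. 10 + next two rolls (2+0) = 12. Cumulative: 26
Frame 4: OPEN (2+0=2). Cumulative: 28
Frame 5: OPEN (9+0=9). Cumulative: 37
Frame 6: SPARE (4+6=10). 10 + next roll (10) = 20. Cumulative: 57
Frame 7: STRIKE. 10 + next two rolls (3+7) = 20. Cumulative: 77
Frame 8: SPARE (3+7=10). 10 + next roll (8) = 18. Cumulative: 95
Frame 9: OPEN (8+1=9). Cumulative: 104
Frame 10: OPEN. Sum of all frame-10 rolls (6+3) = 9. Cumulative: 113

Answer: 9 14 26 28 37 57 77 95 104 113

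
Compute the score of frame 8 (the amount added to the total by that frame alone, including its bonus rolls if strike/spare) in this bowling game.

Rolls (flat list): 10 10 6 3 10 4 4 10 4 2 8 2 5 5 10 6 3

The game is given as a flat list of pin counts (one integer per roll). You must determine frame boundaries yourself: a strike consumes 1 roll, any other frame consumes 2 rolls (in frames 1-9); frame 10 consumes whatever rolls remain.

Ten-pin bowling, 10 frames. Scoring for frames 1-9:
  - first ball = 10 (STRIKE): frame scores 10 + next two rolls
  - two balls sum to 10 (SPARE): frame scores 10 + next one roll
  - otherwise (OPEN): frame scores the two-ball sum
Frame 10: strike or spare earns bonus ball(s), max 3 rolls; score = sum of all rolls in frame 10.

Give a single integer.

Frame 1: STRIKE. 10 + next two rolls (10+6) = 26. Cumulative: 26
Frame 2: STRIKE. 10 + next two rolls (6+3) = 19. Cumulative: 45
Frame 3: OPEN (6+3=9). Cumulative: 54
Frame 4: STRIKE. 10 + next two rolls (4+4) = 18. Cumulative: 72
Frame 5: OPEN (4+4=8). Cumulative: 80
Frame 6: STRIKE. 10 + next two rolls (4+2) = 16. Cumulative: 96
Frame 7: OPEN (4+2=6). Cumulative: 102
Frame 8: SPARE (8+2=10). 10 + next roll (5) = 15. Cumulative: 117
Frame 9: SPARE (5+5=10). 10 + next roll (10) = 20. Cumulative: 137
Frame 10: STRIKE. Sum of all frame-10 rolls (10+6+3) = 19. Cumulative: 156

Answer: 15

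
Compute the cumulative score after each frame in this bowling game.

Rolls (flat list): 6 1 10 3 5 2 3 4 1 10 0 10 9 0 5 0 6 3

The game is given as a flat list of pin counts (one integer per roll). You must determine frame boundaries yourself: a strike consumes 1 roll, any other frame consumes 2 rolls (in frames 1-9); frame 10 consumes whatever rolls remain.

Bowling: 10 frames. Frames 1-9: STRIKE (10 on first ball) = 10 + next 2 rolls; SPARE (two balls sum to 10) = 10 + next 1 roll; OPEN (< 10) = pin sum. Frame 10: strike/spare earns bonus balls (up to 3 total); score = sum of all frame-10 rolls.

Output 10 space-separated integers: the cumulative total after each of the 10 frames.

Frame 1: OPEN (6+1=7). Cumulative: 7
Frame 2: STRIKE. 10 + next two rolls (3+5) = 18. Cumulative: 25
Frame 3: OPEN (3+5=8). Cumulative: 33
Frame 4: OPEN (2+3=5). Cumulative: 38
Frame 5: OPEN (4+1=5). Cumulative: 43
Frame 6: STRIKE. 10 + next two rolls (0+10) = 20. Cumulative: 63
Frame 7: SPARE (0+10=10). 10 + next roll (9) = 19. Cumulative: 82
Frame 8: OPEN (9+0=9). Cumulative: 91
Frame 9: OPEN (5+0=5). Cumulative: 96
Frame 10: OPEN. Sum of all frame-10 rolls (6+3) = 9. Cumulative: 105

Answer: 7 25 33 38 43 63 82 91 96 105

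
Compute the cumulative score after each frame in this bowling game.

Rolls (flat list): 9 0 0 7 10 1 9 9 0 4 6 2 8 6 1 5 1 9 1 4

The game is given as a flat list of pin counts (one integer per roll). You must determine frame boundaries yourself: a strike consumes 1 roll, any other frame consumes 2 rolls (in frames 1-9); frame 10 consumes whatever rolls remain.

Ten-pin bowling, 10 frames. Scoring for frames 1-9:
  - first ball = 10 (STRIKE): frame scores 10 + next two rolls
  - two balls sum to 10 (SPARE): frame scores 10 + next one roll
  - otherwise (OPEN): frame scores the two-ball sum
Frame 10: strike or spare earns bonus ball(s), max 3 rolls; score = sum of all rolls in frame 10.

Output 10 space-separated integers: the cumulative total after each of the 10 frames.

Answer: 9 16 36 55 64 76 92 99 105 119

Derivation:
Frame 1: OPEN (9+0=9). Cumulative: 9
Frame 2: OPEN (0+7=7). Cumulative: 16
Frame 3: STRIKE. 10 + next two rolls (1+9) = 20. Cumulative: 36
Frame 4: SPARE (1+9=10). 10 + next roll (9) = 19. Cumulative: 55
Frame 5: OPEN (9+0=9). Cumulative: 64
Frame 6: SPARE (4+6=10). 10 + next roll (2) = 12. Cumulative: 76
Frame 7: SPARE (2+8=10). 10 + next roll (6) = 16. Cumulative: 92
Frame 8: OPEN (6+1=7). Cumulative: 99
Frame 9: OPEN (5+1=6). Cumulative: 105
Frame 10: SPARE. Sum of all frame-10 rolls (9+1+4) = 14. Cumulative: 119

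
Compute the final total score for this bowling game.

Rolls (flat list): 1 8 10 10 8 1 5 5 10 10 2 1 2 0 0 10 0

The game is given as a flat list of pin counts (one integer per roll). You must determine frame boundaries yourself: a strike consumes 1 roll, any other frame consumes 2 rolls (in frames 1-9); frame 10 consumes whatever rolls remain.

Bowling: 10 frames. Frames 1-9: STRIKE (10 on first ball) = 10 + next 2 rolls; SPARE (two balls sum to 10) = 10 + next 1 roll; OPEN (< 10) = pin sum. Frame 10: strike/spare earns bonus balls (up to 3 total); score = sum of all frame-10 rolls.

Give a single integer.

Answer: 135

Derivation:
Frame 1: OPEN (1+8=9). Cumulative: 9
Frame 2: STRIKE. 10 + next two rolls (10+8) = 28. Cumulative: 37
Frame 3: STRIKE. 10 + next two rolls (8+1) = 19. Cumulative: 56
Frame 4: OPEN (8+1=9). Cumulative: 65
Frame 5: SPARE (5+5=10). 10 + next roll (10) = 20. Cumulative: 85
Frame 6: STRIKE. 10 + next two rolls (10+2) = 22. Cumulative: 107
Frame 7: STRIKE. 10 + next two rolls (2+1) = 13. Cumulative: 120
Frame 8: OPEN (2+1=3). Cumulative: 123
Frame 9: OPEN (2+0=2). Cumulative: 125
Frame 10: SPARE. Sum of all frame-10 rolls (0+10+0) = 10. Cumulative: 135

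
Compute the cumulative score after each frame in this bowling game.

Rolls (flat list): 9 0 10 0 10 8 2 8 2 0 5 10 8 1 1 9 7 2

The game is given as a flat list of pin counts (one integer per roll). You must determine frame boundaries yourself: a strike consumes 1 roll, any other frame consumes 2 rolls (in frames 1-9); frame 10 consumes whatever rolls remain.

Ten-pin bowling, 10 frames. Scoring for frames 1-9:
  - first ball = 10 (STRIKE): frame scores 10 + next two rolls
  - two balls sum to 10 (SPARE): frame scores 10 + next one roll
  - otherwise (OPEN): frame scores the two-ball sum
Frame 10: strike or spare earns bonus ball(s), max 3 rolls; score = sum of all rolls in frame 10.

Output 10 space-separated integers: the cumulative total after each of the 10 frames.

Frame 1: OPEN (9+0=9). Cumulative: 9
Frame 2: STRIKE. 10 + next two rolls (0+10) = 20. Cumulative: 29
Frame 3: SPARE (0+10=10). 10 + next roll (8) = 18. Cumulative: 47
Frame 4: SPARE (8+2=10). 10 + next roll (8) = 18. Cumulative: 65
Frame 5: SPARE (8+2=10). 10 + next roll (0) = 10. Cumulative: 75
Frame 6: OPEN (0+5=5). Cumulative: 80
Frame 7: STRIKE. 10 + next two rolls (8+1) = 19. Cumulative: 99
Frame 8: OPEN (8+1=9). Cumulative: 108
Frame 9: SPARE (1+9=10). 10 + next roll (7) = 17. Cumulative: 125
Frame 10: OPEN. Sum of all frame-10 rolls (7+2) = 9. Cumulative: 134

Answer: 9 29 47 65 75 80 99 108 125 134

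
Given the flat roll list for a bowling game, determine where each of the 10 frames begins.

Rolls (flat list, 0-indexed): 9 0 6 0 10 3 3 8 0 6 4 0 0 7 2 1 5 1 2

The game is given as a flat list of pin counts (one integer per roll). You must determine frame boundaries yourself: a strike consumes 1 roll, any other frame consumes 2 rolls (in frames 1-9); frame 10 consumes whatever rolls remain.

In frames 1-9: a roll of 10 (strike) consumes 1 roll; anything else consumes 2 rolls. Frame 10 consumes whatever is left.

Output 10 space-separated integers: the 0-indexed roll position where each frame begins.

Answer: 0 2 4 5 7 9 11 13 15 17

Derivation:
Frame 1 starts at roll index 0: rolls=9,0 (sum=9), consumes 2 rolls
Frame 2 starts at roll index 2: rolls=6,0 (sum=6), consumes 2 rolls
Frame 3 starts at roll index 4: roll=10 (strike), consumes 1 roll
Frame 4 starts at roll index 5: rolls=3,3 (sum=6), consumes 2 rolls
Frame 5 starts at roll index 7: rolls=8,0 (sum=8), consumes 2 rolls
Frame 6 starts at roll index 9: rolls=6,4 (sum=10), consumes 2 rolls
Frame 7 starts at roll index 11: rolls=0,0 (sum=0), consumes 2 rolls
Frame 8 starts at roll index 13: rolls=7,2 (sum=9), consumes 2 rolls
Frame 9 starts at roll index 15: rolls=1,5 (sum=6), consumes 2 rolls
Frame 10 starts at roll index 17: 2 remaining rolls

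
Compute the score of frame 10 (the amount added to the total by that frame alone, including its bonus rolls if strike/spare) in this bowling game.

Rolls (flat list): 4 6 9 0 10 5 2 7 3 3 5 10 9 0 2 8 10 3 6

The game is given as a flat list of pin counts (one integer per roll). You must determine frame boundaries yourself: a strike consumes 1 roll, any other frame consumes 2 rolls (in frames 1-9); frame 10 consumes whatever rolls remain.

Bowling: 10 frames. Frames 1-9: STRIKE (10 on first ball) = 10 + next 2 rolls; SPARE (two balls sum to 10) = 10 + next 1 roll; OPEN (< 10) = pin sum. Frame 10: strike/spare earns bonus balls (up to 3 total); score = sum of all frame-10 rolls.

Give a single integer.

Frame 1: SPARE (4+6=10). 10 + next roll (9) = 19. Cumulative: 19
Frame 2: OPEN (9+0=9). Cumulative: 28
Frame 3: STRIKE. 10 + next two rolls (5+2) = 17. Cumulative: 45
Frame 4: OPEN (5+2=7). Cumulative: 52
Frame 5: SPARE (7+3=10). 10 + next roll (3) = 13. Cumulative: 65
Frame 6: OPEN (3+5=8). Cumulative: 73
Frame 7: STRIKE. 10 + next two rolls (9+0) = 19. Cumulative: 92
Frame 8: OPEN (9+0=9). Cumulative: 101
Frame 9: SPARE (2+8=10). 10 + next roll (10) = 20. Cumulative: 121
Frame 10: STRIKE. Sum of all frame-10 rolls (10+3+6) = 19. Cumulative: 140

Answer: 19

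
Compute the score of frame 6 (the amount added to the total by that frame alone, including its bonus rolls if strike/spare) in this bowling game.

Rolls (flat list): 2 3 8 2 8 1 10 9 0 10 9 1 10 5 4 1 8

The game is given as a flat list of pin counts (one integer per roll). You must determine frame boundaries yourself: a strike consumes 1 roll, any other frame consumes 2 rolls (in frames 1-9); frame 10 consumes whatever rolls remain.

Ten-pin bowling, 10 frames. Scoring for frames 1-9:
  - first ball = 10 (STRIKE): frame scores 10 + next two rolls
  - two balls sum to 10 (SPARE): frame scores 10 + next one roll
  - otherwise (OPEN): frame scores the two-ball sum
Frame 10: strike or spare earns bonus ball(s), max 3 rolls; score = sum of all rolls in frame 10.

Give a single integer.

Answer: 20

Derivation:
Frame 1: OPEN (2+3=5). Cumulative: 5
Frame 2: SPARE (8+2=10). 10 + next roll (8) = 18. Cumulative: 23
Frame 3: OPEN (8+1=9). Cumulative: 32
Frame 4: STRIKE. 10 + next two rolls (9+0) = 19. Cumulative: 51
Frame 5: OPEN (9+0=9). Cumulative: 60
Frame 6: STRIKE. 10 + next two rolls (9+1) = 20. Cumulative: 80
Frame 7: SPARE (9+1=10). 10 + next roll (10) = 20. Cumulative: 100
Frame 8: STRIKE. 10 + next two rolls (5+4) = 19. Cumulative: 119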